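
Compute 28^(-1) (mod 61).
24

Using Extended Euclidean Algorithm:
gcd(28, 61) = 1
Bezout coefficients: 28 × 24 + 61 × -11 = 1
So 28 × 24 ≡ 1 (mod 61)
The inverse is 24 mod 61 = 24
Verification: 28 × 24 = 672 = 11 × 61 + 1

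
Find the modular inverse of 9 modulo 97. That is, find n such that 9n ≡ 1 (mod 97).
54

Using Extended Euclidean Algorithm:
gcd(9, 97) = 1
Bezout coefficients: 9 × -43 + 97 × 4 = 1
So 9 × -43 ≡ 1 (mod 97)
The inverse is -43 mod 97 = 54
Verification: 9 × 54 = 486 = 5 × 97 + 1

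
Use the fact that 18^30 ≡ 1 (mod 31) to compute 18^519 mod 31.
By Fermat: 18^{30} ≡ 1 (mod 31). 519 ≡ 9 (mod 30). So 18^{519} ≡ 18^{9} ≡ 2 (mod 31)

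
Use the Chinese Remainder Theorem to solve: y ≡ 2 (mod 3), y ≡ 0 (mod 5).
M = 3 × 5 = 15. M₁ = 5, y₁ ≡ 2 (mod 3). M₂ = 3, y₂ ≡ 2 (mod 5). y = 2×5×2 + 0×3×2 ≡ 5 (mod 15)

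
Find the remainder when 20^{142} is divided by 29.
By Fermat: 20^{28} ≡ 1 (mod 29). 142 = 5×28 + 2. So 20^{142} ≡ 20^{2} ≡ 23 (mod 29)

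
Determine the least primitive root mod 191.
p - 1 = 190 has prime divisors 2, 5, 19. h is a primitive root mod 191 iff h^(190/q) ≢ 1 (mod 191) for each such q.
h = 2: 2^95 ≡ 1, 2^38 ≡ 49, 2^10 ≡ 69 (mod 191); 2^95 ≡ 1, so not a primitive root.
h = 3: 3^95 ≡ 1, 3^38 ≡ 39, 3^10 ≡ 30 (mod 191); 3^95 ≡ 1, so not a primitive root.
h = 4: 4^95 ≡ 1, 4^38 ≡ 109, 4^10 ≡ 177 (mod 191); 4^95 ≡ 1, so not a primitive root.
h = 5: 5^95 ≡ 1, 5^38 ≡ 1, 5^10 ≡ 177 (mod 191); 5^95 ≡ 1, so not a primitive root.
h = 6: 6^95 ≡ 1, 6^38 ≡ 1, 6^10 ≡ 160 (mod 191); 6^95 ≡ 1, so not a primitive root.
h = 7: 7^95 ≡ 190, 7^38 ≡ 39, 7^10 ≡ 1 (mod 191); 7^10 ≡ 1, so not a primitive root.
h = 8: 8^95 ≡ 1, 8^38 ≡ 184, 8^10 ≡ 180 (mod 191); 8^95 ≡ 1, so not a primitive root.
h = 9: 9^95 ≡ 1, 9^38 ≡ 184, 9^10 ≡ 136 (mod 191); 9^95 ≡ 1, so not a primitive root.
h = 10: 10^95 ≡ 1, 10^38 ≡ 49, 10^10 ≡ 180 (mod 191); 10^95 ≡ 1, so not a primitive root.
h = 11: 11^95 ≡ 190, 11^38 ≡ 1, 11^10 ≡ 107 (mod 191); 11^38 ≡ 1, so not a primitive root.
h = 12: 12^95 ≡ 1, 12^38 ≡ 49, 12^10 ≡ 153 (mod 191); 12^95 ≡ 1, so not a primitive root.
h = 13: 13^95 ≡ 1, 13^38 ≡ 184, 13^10 ≡ 121 (mod 191); 13^95 ≡ 1, so not a primitive root.
h = 14: 14^95 ≡ 190, 14^38 ≡ 1, 14^10 ≡ 69 (mod 191); 14^38 ≡ 1, so not a primitive root.
h = 15: 15^95 ≡ 1, 15^38 ≡ 39, 15^10 ≡ 153 (mod 191); 15^95 ≡ 1, so not a primitive root.
h = 16: 16^95 ≡ 1, 16^38 ≡ 39, 16^10 ≡ 5 (mod 191); 16^95 ≡ 1, so not a primitive root.
h = 17: 17^95 ≡ 1, 17^38 ≡ 109, 17^10 ≡ 32 (mod 191); 17^95 ≡ 1, so not a primitive root.
h = 18: 18^95 ≡ 1, 18^38 ≡ 39, 18^10 ≡ 25 (mod 191); 18^95 ≡ 1, so not a primitive root.
h = 19: 19^95 ≡ 190, 19^38 ≡ 39, 19^10 ≡ 52 (mod 191); none is 1, so 19 has order 190 and is a primitive root.
The smallest primitive root mod 191 is g = 19.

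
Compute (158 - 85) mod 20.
13

(158 - 85) = 73
73 mod 20 = 13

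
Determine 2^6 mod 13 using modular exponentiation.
6 = 4 + 2 (binary 110). Repeated squaring mod 13: 2^1 ≡ 2; 2^2 ≡ 2² = 4 ≡ 4; 2^4 ≡ 4² = 16 ≡ 3. Multiply: 2^6 = 2^4 × 2^2 ≡ 3 × 4 (mod 13): 3 × 4 = 12 ≡ 12. So 2^6 ≡ 12 (mod 13).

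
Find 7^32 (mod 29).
Using Fermat: 7^{28} ≡ 1 (mod 29). 32 ≡ 4 (mod 28). So 7^{32} ≡ 7^{4} ≡ 23 (mod 29)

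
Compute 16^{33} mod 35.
1

Using successive squaring:
Binary expansion of 33: 100001
Powers of 16 mod 35 (each is the square of the previous):
  16^1 ≡ 16 (mod 35)
  16^2 ≡ 16² = 256 ≡ 11 (mod 35)
  16^4 ≡ 11² = 121 ≡ 16 (mod 35)
  16^8 ≡ 16² = 256 ≡ 11 (mod 35)
  16^16 ≡ 11² = 121 ≡ 16 (mod 35)
  16^32 ≡ 16² = 256 ≡ 11 (mod 35)
33 = 32 + 1, so 16^33 = 16^32 × 16^1 ≡ 11 × 16 (mod 35)
Multiplying step by step:
  11 × 16 = 176 ≡ 1 (mod 35)
Result: 16^33 ≡ 1 (mod 35)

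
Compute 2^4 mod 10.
4 = 4 (binary 100). Repeated squaring mod 10: 2^1 ≡ 2; 2^2 ≡ 2² = 4 ≡ 4; 2^4 ≡ 4² = 16 ≡ 6. So 2^4 ≡ 6 (mod 10).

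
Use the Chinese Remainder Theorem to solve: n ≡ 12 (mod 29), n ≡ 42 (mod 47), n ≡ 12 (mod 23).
12685

Using the Chinese Remainder Theorem:
M = product of moduli = 31349
For equation 1: M_1 = 1081, 1081 ≡ 8 (mod 29), inverse of 1081 mod 29 is 11 (check: 8 × 11 = 88 ≡ 1 (mod 29))
For equation 2: M_2 = 667, 667 ≡ 9 (mod 47), inverse of 667 mod 47 is 21 (check: 9 × 21 = 189 ≡ 1 (mod 47))
For equation 3: M_3 = 1363, 1363 ≡ 6 (mod 23), inverse of 1363 mod 23 is 4 (check: 6 × 4 = 24 ≡ 1 (mod 23))
Combine: n ≡ Σ r_i×M_i×(M_i⁻¹ mod m_i) = 12×1081×11 + 42×667×21 + 12×1363×4 = 142692 + 588294 + 65424 = 796410
796410 mod 31349 = 12685
n ≡ 12685 (mod 31349)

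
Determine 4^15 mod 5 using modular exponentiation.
Using Fermat: 4^{4} ≡ 1 (mod 5). 15 ≡ 3 (mod 4). So 4^{15} ≡ 4^{3} ≡ 4 (mod 5)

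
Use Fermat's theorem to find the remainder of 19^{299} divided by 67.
26

By Fermat's Little Theorem, a^(p-1) ≡ 1 (mod p) for prime p and gcd(a, p) = 1
Here p = 67, so 19^66 ≡ 1 (mod 67)
We can reduce the exponent: 299 mod 66 = 35
So 19^299 ≡ 19^35 (mod 67)
Computing: 19^35 mod 67 = 26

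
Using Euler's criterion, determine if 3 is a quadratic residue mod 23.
By Euler's criterion: 3^{11} ≡ 1 (mod 23). Since this equals 1, 3 is a QR.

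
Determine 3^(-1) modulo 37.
3^(-1) ≡ 25 (mod 37). Verification: 3 × 25 = 75 ≡ 1 (mod 37)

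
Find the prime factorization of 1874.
2 × 937

Divide by primes starting from smallest:
1874 ÷ 2 = 937
937 ÷ 937 = 1

1874 = 2 × 937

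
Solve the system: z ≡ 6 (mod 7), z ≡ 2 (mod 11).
M = 7 × 11 = 77. M₁ = 11, y₁ ≡ 2 (mod 7). M₂ = 7, y₂ ≡ 8 (mod 11). z = 6×11×2 + 2×7×8 ≡ 13 (mod 77)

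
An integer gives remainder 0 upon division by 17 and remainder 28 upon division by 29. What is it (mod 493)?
M = 17 × 29 = 493. M₁ = 29, y₁ ≡ 10 (mod 17). M₂ = 17, y₂ ≡ 12 (mod 29). n = 0×29×10 + 28×17×12 ≡ 289 (mod 493). The smallest positive such number is 289.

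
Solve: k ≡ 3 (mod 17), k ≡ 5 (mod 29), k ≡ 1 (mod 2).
M = 17 × 29 × 2 = 986. M₁ = 58, y₁ ≡ 5 (mod 17). M₂ = 34, y₂ ≡ 6 (mod 29). M₃ = 493, y₃ ≡ 1 (mod 2). k = 3×58×5 + 5×34×6 + 1×493×1 ≡ 411 (mod 986)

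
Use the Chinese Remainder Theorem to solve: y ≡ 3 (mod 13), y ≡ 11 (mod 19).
M = 13 × 19 = 247. M₁ = 19, y₁ ≡ 11 (mod 13). M₂ = 13, y₂ ≡ 3 (mod 19). y = 3×19×11 + 11×13×3 ≡ 68 (mod 247)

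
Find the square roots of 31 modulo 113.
The square roots of 31 mod 113 are 12 and 101. Verify: 12² = 144 ≡ 31 (mod 113)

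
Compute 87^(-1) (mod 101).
36

Using Extended Euclidean Algorithm:
gcd(87, 101) = 1
Bezout coefficients: 87 × 36 + 101 × -31 = 1
So 87 × 36 ≡ 1 (mod 101)
The inverse is 36 mod 101 = 36
Verification: 87 × 36 = 3132 = 31 × 101 + 1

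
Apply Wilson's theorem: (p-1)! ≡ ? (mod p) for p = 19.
By Wilson's theorem, (18)! ≡ -1 ≡ 18 (mod 19)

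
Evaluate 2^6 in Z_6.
6 = 4 + 2 (binary 110). Repeated squaring mod 6: 2^1 ≡ 2; 2^2 ≡ 2² = 4 ≡ 4; 2^4 ≡ 4² = 16 ≡ 4. Multiply: 2^6 = 2^4 × 2^2 ≡ 4 × 4 (mod 6): 4 × 4 = 16 ≡ 4. So 2^6 ≡ 4 (mod 6).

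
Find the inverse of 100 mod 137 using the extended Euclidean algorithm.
Extended GCD: 100(37) + 137(-27) = 1. So 100^(-1) ≡ 37 ≡ 37 (mod 137). Verify: 100 × 37 = 3700 ≡ 1 (mod 137)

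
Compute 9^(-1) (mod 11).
9^(-1) ≡ 5 (mod 11). Verification: 9 × 5 = 45 ≡ 1 (mod 11)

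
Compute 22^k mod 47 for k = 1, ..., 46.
g^1, g^2, ..., g^{46} mod 47: {22, 14, 26, 8, 35, 18, 20, 17, 45, 3, 19, 42, 31, 24, 11, 7, 13, 4, 41, 9, 10, 32, 46, 25, 33, 21, 39, 12, 29, 27, 30, 2, 44, 28, 5, 16, 23, 36, 40, 34, 43, 6, 38, 37, 15, 1}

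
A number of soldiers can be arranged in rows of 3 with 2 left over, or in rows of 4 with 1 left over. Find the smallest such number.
M = 3 × 4 = 12. M₁ = 4, y₁ ≡ 1 (mod 3). M₂ = 3, y₂ ≡ 3 (mod 4). t = 2×4×1 + 1×3×3 ≡ 5 (mod 12). The smallest positive such number is 5.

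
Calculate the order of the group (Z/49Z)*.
42

Prime factorization: 49 = 7^2
Using the formula φ(n) = n × Π(1 - 1/p) for each prime factor p:
φ(49) = 49 × (1 - 1/7)
φ(49) = 42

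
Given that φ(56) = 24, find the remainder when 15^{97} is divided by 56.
By Euler: 15^{24} ≡ 1 (mod 56) since gcd(15, 56) = 1. 97 = 4×24 + 1. So 15^{97} ≡ 15^{1} ≡ 15 (mod 56)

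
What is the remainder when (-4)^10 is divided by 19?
(-4) ≡ 15 (mod 19). 10 = 8 + 2 (binary 1010). Repeated squaring mod 19: 15^1 ≡ 15; 15^2 ≡ 15² = 225 ≡ 16; 15^4 ≡ 16² = 256 ≡ 9; 15^8 ≡ 9² = 81 ≡ 5. Multiply: (-4)^10 ≡ 15^8 × 15^2 ≡ 5 × 16 (mod 19): 5 × 16 = 80 ≡ 4. So (-4)^10 ≡ 4 (mod 19).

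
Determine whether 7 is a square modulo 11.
By Euler's criterion: 7^{5} ≡ 10 (mod 11). Since this equals -1 (≡ 10), 7 is not a QR.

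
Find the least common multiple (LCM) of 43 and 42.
1806

First find GCD(43, 42) using the Euclidean algorithm:
43 = 1 × 42 + 1
42 = 42 × 1 + 0
GCD(43, 42) = 1

LCM formula: LCM(a, b) = (a × b) / GCD(a, b)
LCM(43, 42) = (43 × 42) / 1
LCM(43, 42) = 1806 / 1
LCM(43, 42) = 1806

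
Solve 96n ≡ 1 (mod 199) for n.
96^(-1) ≡ 85 (mod 199). Verification: 96 × 85 = 8160 ≡ 1 (mod 199)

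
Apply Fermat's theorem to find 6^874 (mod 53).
By Fermat: 6^{52} ≡ 1 (mod 53). 874 ≡ 42 (mod 52). So 6^{874} ≡ 6^{42} ≡ 49 (mod 53)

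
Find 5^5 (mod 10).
5 = 4 + 1 (binary 101). Repeated squaring mod 10: 5^1 ≡ 5; 5^2 ≡ 5² = 25 ≡ 5; 5^4 ≡ 5² = 25 ≡ 5. Multiply: 5^5 = 5^4 × 5^1 ≡ 5 × 5 (mod 10): 5 × 5 = 25 ≡ 5. So 5^5 ≡ 5 (mod 10).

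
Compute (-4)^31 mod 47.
Using repeated squaring. (-4) ≡ 43 (mod 47). 31 = 16 + 8 + 4 + 2 + 1 (binary 11111). Repeated squaring mod 47: 43^1 ≡ 43; 43^2 ≡ 43² = 1849 ≡ 16; 43^4 ≡ 16² = 256 ≡ 21; 43^8 ≡ 21² = 441 ≡ 18; 43^16 ≡ 18² = 324 ≡ 42. Multiply: (-4)^31 ≡ 43^16 × 43^8 × 43^4 × 43^2 × 43^1 ≡ 42 × 18 × 21 × 16 × 43 (mod 47): 42 × 18 = 756 ≡ 4; 4 × 21 = 84 ≡ 37; 37 × 16 = 592 ≡ 28; 28 × 43 = 1204 ≡ 29. So (-4)^31 ≡ 29 (mod 47).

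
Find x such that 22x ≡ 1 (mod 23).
22^(-1) ≡ 22 (mod 23). Verification: 22 × 22 = 484 ≡ 1 (mod 23)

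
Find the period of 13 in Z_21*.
Powers of 13 mod 21: 13^1≡13, 13^2≡1. Order = 2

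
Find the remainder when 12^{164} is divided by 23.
By Fermat: 12^{22} ≡ 1 (mod 23). 164 = 7×22 + 10. So 12^{164} ≡ 12^{10} ≡ 2 (mod 23)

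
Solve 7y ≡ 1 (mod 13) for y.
2

Using Extended Euclidean Algorithm:
gcd(7, 13) = 1
Bezout coefficients: 7 × 2 + 13 × -1 = 1
So 7 × 2 ≡ 1 (mod 13)
The inverse is 2 mod 13 = 2
Verification: 7 × 2 = 14 = 1 × 13 + 1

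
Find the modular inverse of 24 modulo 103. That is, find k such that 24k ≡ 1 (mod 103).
73

Using Extended Euclidean Algorithm:
gcd(24, 103) = 1
Bezout coefficients: 24 × -30 + 103 × 7 = 1
So 24 × -30 ≡ 1 (mod 103)
The inverse is -30 mod 103 = 73
Verification: 24 × 73 = 1752 = 17 × 103 + 1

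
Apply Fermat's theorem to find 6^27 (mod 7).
By Fermat: 6^{6} ≡ 1 (mod 7). 27 = 4×6 + 3. So 6^{27} ≡ 6^{3} ≡ 6 (mod 7)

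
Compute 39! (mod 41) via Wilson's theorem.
(40)! = (39)! × (40) ≡ -1 (mod 41). So (39)! ≡ -1 × (40)^(-1) ≡ (-1)×(-1) = 1 (mod 41)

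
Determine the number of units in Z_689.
624

Prime factorization: 689 = 13 × 53
Using the formula φ(n) = n × Π(1 - 1/p) for each prime factor p:
φ(689) = 689 × (1 - 1/13) × (1 - 1/53)
φ(689) = 624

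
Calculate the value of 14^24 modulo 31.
Using repeated squaring. 24 = 16 + 8 (binary 11000). Repeated squaring mod 31: 14^1 ≡ 14; 14^2 ≡ 14² = 196 ≡ 10; 14^4 ≡ 10² = 100 ≡ 7; 14^8 ≡ 7² = 49 ≡ 18; 14^16 ≡ 18² = 324 ≡ 14. Multiply: 14^24 = 14^16 × 14^8 ≡ 14 × 18 (mod 31): 14 × 18 = 252 ≡ 4. So 14^24 ≡ 4 (mod 31).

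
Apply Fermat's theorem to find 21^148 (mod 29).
By Fermat: 21^{28} ≡ 1 (mod 29). 148 = 5×28 + 8. So 21^{148} ≡ 21^{8} ≡ 20 (mod 29)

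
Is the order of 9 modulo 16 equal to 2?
Yes, ord_16(9) = 2.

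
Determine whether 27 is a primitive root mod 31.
p - 1 = 30 has prime divisors 2, 3, 5. Check 27^(30/q) mod 31 for each: 27^(30/2) = 27^15 ≡ 30, 27^(30/3) = 27^10 ≡ 1, 27^(30/5) = 27^6 ≡ 4 (mod 31). Since 27^10 ≡ 1 (mod 31), the order of 27 divides 10 (in fact the order is 10) ≠ 30, so it is not a primitive root.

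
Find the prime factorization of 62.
2 × 31

Divide by primes starting from smallest:
62 ÷ 2 = 31
31 ÷ 31 = 1

62 = 2 × 31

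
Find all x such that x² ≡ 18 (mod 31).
The square roots of 18 mod 31 are 7 and 24. Verify: 7² = 49 ≡ 18 (mod 31)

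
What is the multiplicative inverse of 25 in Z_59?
25^(-1) ≡ 26 (mod 59). Verification: 25 × 26 = 650 ≡ 1 (mod 59)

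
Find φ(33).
20

Prime factorization: 33 = 3 × 11
Using the formula φ(n) = n × Π(1 - 1/p) for each prime factor p:
φ(33) = 33 × (1 - 1/3) × (1 - 1/11)
φ(33) = 20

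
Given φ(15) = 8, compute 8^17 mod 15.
By Euler: 8^{8} ≡ 1 (mod 15) since gcd(8, 15) = 1. 17 = 2×8 + 1. So 8^{17} ≡ 8^{1} ≡ 8 (mod 15)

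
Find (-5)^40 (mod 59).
Using repeated squaring. (-5) ≡ 54 (mod 59). 40 = 32 + 8 (binary 101000). Repeated squaring mod 59: 54^1 ≡ 54; 54^2 ≡ 54² = 2916 ≡ 25; 54^4 ≡ 25² = 625 ≡ 35; 54^8 ≡ 35² = 1225 ≡ 45; 54^16 ≡ 45² = 2025 ≡ 19; 54^32 ≡ 19² = 361 ≡ 7. Multiply: (-5)^40 ≡ 54^32 × 54^8 ≡ 7 × 45 (mod 59): 7 × 45 = 315 ≡ 20. So (-5)^40 ≡ 20 (mod 59).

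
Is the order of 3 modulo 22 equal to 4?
No, the actual order is 5, not 4.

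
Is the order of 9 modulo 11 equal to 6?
No, the actual order is 5, not 6.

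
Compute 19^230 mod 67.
Using Fermat: 19^{66} ≡ 1 (mod 67). 230 ≡ 32 (mod 66). So 19^{230} ≡ 19^{32} ≡ 60 (mod 67)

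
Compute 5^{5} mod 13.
5

Using successive squaring:
Binary expansion of 5: 101
Powers of 5 mod 13 (each is the square of the previous):
  5^1 ≡ 5 (mod 13)
  5^2 ≡ 5² = 25 ≡ 12 (mod 13)
  5^4 ≡ 12² = 144 ≡ 1 (mod 13)
5 = 4 + 1, so 5^5 = 5^4 × 5^1 ≡ 1 × 5 (mod 13)
Multiplying step by step:
  1 × 5 = 5 ≡ 5 (mod 13)
Result: 5^5 ≡ 5 (mod 13)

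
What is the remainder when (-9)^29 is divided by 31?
Using repeated squaring. (-9) ≡ 22 (mod 31). 29 = 16 + 8 + 4 + 1 (binary 11101). Repeated squaring mod 31: 22^1 ≡ 22; 22^2 ≡ 22² = 484 ≡ 19; 22^4 ≡ 19² = 361 ≡ 20; 22^8 ≡ 20² = 400 ≡ 28; 22^16 ≡ 28² = 784 ≡ 9. Multiply: (-9)^29 ≡ 22^16 × 22^8 × 22^4 × 22^1 ≡ 9 × 28 × 20 × 22 (mod 31): 9 × 28 = 252 ≡ 4; 4 × 20 = 80 ≡ 18; 18 × 22 = 396 ≡ 24. So (-9)^29 ≡ 24 (mod 31).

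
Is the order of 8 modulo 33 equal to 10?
Yes, ord_33(8) = 10.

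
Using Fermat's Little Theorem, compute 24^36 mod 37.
By Fermat's Little Theorem, 24^{36} ≡ 1 (mod 37) since 37 is prime and gcd(24, 37) = 1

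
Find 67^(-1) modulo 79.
46

Using Extended Euclidean Algorithm:
gcd(67, 79) = 1
Bezout coefficients: 67 × -33 + 79 × 28 = 1
So 67 × -33 ≡ 1 (mod 79)
The inverse is -33 mod 79 = 46
Verification: 67 × 46 = 3082 = 39 × 79 + 1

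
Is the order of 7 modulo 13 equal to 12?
Yes, ord_13(7) = 12.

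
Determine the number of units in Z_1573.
1320

Prime factorization: 1573 = 11^2 × 13
Using the formula φ(n) = n × Π(1 - 1/p) for each prime factor p:
φ(1573) = 1573 × (1 - 1/11) × (1 - 1/13)
φ(1573) = 1320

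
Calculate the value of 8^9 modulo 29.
9 = 8 + 1 (binary 1001). Repeated squaring mod 29: 8^1 ≡ 8; 8^2 ≡ 8² = 64 ≡ 6; 8^4 ≡ 6² = 36 ≡ 7; 8^8 ≡ 7² = 49 ≡ 20. Multiply: 8^9 = 8^8 × 8^1 ≡ 20 × 8 (mod 29): 20 × 8 = 160 ≡ 15. So 8^9 ≡ 15 (mod 29).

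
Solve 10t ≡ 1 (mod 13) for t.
10^(-1) ≡ 4 (mod 13). Verification: 10 × 4 = 40 ≡ 1 (mod 13)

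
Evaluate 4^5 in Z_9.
5 = 4 + 1 (binary 101). Repeated squaring mod 9: 4^1 ≡ 4; 4^2 ≡ 4² = 16 ≡ 7; 4^4 ≡ 7² = 49 ≡ 4. Multiply: 4^5 = 4^4 × 4^1 ≡ 4 × 4 (mod 9): 4 × 4 = 16 ≡ 7. So 4^5 ≡ 7 (mod 9).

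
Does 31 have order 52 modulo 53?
p - 1 = 52 has prime divisors 2, 13. Check 31^(52/q) mod 53 for each: 31^(52/2) = 31^26 ≡ 52, 31^(52/13) = 31^4 ≡ 49 (mod 53). None of these is 1, so 31 has order 52 = φ(53), so it is a primitive root mod 53.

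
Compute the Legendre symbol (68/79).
(68/79) = 68^{39} mod 79 = -1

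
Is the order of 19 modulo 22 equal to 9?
No, the actual order is 10, not 9.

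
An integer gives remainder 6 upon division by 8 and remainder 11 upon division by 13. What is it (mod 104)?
M = 8 × 13 = 104. M₁ = 13, y₁ ≡ 5 (mod 8). M₂ = 8, y₂ ≡ 5 (mod 13). m = 6×13×5 + 11×8×5 ≡ 102 (mod 104). The smallest positive such number is 102.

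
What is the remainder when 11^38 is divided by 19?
Using Fermat: 11^{18} ≡ 1 (mod 19). 38 ≡ 2 (mod 18). So 11^{38} ≡ 11^{2} ≡ 7 (mod 19)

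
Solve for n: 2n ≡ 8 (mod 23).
4

Since gcd(2, 23) = 1 divides 8, a solution exists.
Multiply both sides by the inverse of 2 mod 23:
  2^(-1) mod 23 = 12
  x ≡ 12 × 8 ≡ 96 ≡ 4 (mod 23)
Verification: 2 × 4 = 8 = 0 × 23 + 8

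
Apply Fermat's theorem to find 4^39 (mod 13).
By Fermat: 4^{12} ≡ 1 (mod 13). 39 = 3×12 + 3. So 4^{39} ≡ 4^{3} ≡ 12 (mod 13)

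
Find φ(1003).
928

Prime factorization: 1003 = 17 × 59
Using the formula φ(n) = n × Π(1 - 1/p) for each prime factor p:
φ(1003) = 1003 × (1 - 1/17) × (1 - 1/59)
φ(1003) = 928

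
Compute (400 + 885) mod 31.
14

(400 + 885) = 1285
1285 mod 31 = 14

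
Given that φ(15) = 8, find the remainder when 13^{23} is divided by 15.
By Euler: 13^{8} ≡ 1 (mod 15) since gcd(13, 15) = 1. 23 = 2×8 + 7. So 13^{23} ≡ 13^{7} ≡ 7 (mod 15)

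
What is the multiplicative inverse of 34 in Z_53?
39

Using Extended Euclidean Algorithm:
gcd(34, 53) = 1
Bezout coefficients: 34 × -14 + 53 × 9 = 1
So 34 × -14 ≡ 1 (mod 53)
The inverse is -14 mod 53 = 39
Verification: 34 × 39 = 1326 = 25 × 53 + 1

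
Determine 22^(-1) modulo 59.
22^(-1) ≡ 51 (mod 59). Verification: 22 × 51 = 1122 ≡ 1 (mod 59)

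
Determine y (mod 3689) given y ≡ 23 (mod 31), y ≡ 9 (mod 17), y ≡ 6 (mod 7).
3681

Using the Chinese Remainder Theorem:
M = product of moduli = 3689
For equation 1: M_1 = 119, 119 ≡ 26 (mod 31), inverse of 119 mod 31 is 6 (check: 26 × 6 = 156 ≡ 1 (mod 31))
For equation 2: M_2 = 217, 217 ≡ 13 (mod 17), inverse of 217 mod 17 is 4 (check: 13 × 4 = 52 ≡ 1 (mod 17))
For equation 3: M_3 = 527, 527 ≡ 2 (mod 7), inverse of 527 mod 7 is 4 (check: 2 × 4 = 8 ≡ 1 (mod 7))
Combine: y ≡ Σ r_i×M_i×(M_i⁻¹ mod m_i) = 23×119×6 + 9×217×4 + 6×527×4 = 16422 + 7812 + 12648 = 36882
36882 mod 3689 = 3681
y ≡ 3681 (mod 3689)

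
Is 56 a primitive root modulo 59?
p - 1 = 58 has prime divisors 2, 29. Check 56^(58/q) mod 59 for each: 56^(58/2) = 56^29 ≡ 58, 56^(58/29) = 56^2 ≡ 9 (mod 59). None of these is 1, so 56 has order 58 = φ(59), so it is a primitive root mod 59.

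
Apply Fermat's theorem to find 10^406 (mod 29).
By Fermat: 10^{28} ≡ 1 (mod 29). 406 ≡ 14 (mod 28). So 10^{406} ≡ 10^{14} ≡ 28 (mod 29)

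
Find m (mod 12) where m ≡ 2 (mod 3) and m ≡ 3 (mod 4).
M = 3 × 4 = 12. M₁ = 4, y₁ ≡ 1 (mod 3). M₂ = 3, y₂ ≡ 3 (mod 4). m = 2×4×1 + 3×3×3 ≡ 11 (mod 12)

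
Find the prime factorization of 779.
19 × 41

Divide by primes starting from smallest:
779 ÷ 19 = 41
41 ÷ 41 = 1

779 = 19 × 41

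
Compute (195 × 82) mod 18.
6

(195 × 82) = 15990
15990 mod 18 = 6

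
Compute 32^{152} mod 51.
1

Using successive squaring:
Binary expansion of 152: 10011000
Powers of 32 mod 51 (each is the square of the previous):
  32^1 ≡ 32 (mod 51)
  32^2 ≡ 32² = 1024 ≡ 4 (mod 51)
  32^4 ≡ 4² = 16 ≡ 16 (mod 51)
  32^8 ≡ 16² = 256 ≡ 1 (mod 51)
  32^16 ≡ 1² = 1 ≡ 1 (mod 51)
  32^32 ≡ 1² = 1 ≡ 1 (mod 51)
  32^64 ≡ 1² = 1 ≡ 1 (mod 51)
  32^128 ≡ 1² = 1 ≡ 1 (mod 51)
152 = 128 + 16 + 8, so 32^152 = 32^128 × 32^16 × 32^8 ≡ 1 × 1 × 1 (mod 51)
Multiplying step by step:
  1 × 1 = 1 ≡ 1 (mod 51)
  1 × 1 = 1 ≡ 1 (mod 51)
Result: 32^152 ≡ 1 (mod 51)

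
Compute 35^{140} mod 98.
49

Using successive squaring:
Binary expansion of 140: 10001100
Powers of 35 mod 98 (each is the square of the previous):
  35^1 ≡ 35 (mod 98)
  35^2 ≡ 35² = 1225 ≡ 49 (mod 98)
  35^4 ≡ 49² = 2401 ≡ 49 (mod 98)
  35^8 ≡ 49² = 2401 ≡ 49 (mod 98)
  35^16 ≡ 49² = 2401 ≡ 49 (mod 98)
  35^32 ≡ 49² = 2401 ≡ 49 (mod 98)
  35^64 ≡ 49² = 2401 ≡ 49 (mod 98)
  35^128 ≡ 49² = 2401 ≡ 49 (mod 98)
140 = 128 + 8 + 4, so 35^140 = 35^128 × 35^8 × 35^4 ≡ 49 × 49 × 49 (mod 98)
Multiplying step by step:
  49 × 49 = 2401 ≡ 49 (mod 98)
  49 × 49 = 2401 ≡ 49 (mod 98)
Result: 35^140 ≡ 49 (mod 98)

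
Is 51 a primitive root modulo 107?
Yes

To verify, check if 51^(106/q) ≢ 1 (mod 107) for each prime divisor q of 106
Divisors of 106 = 106: [1, 2, 53, 106]
  51^(106/2) = 51^53 ≡ 106 (mod 107)
  51^(106/53) = 51^2 ≡ 33 (mod 107)
Conclusion: 51 is a primitive root modulo 107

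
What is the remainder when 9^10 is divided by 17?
10 = 8 + 2 (binary 1010). Repeated squaring mod 17: 9^1 ≡ 9; 9^2 ≡ 9² = 81 ≡ 13; 9^4 ≡ 13² = 169 ≡ 16; 9^8 ≡ 16² = 256 ≡ 1. Multiply: 9^10 = 9^8 × 9^2 ≡ 1 × 13 (mod 17): 1 × 13 = 13 ≡ 13. So 9^10 ≡ 13 (mod 17).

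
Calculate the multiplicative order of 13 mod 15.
Powers of 13 mod 15: 13^1≡13, 13^2≡4, 13^3≡7, 13^4≡1. Order = 4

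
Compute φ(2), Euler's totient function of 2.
1

Prime factorization: 2 = 2
Using the formula φ(n) = n × Π(1 - 1/p) for each prime factor p:
φ(2) = 2 × (1 - 1/2)
φ(2) = 1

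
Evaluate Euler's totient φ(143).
120

Prime factorization: 143 = 11 × 13
Using the formula φ(n) = n × Π(1 - 1/p) for each prime factor p:
φ(143) = 143 × (1 - 1/11) × (1 - 1/13)
φ(143) = 120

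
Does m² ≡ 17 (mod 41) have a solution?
By Euler's criterion: 17^{20} ≡ 40 (mod 41). Since this equals -1 (≡ 40), 17 is not a QR.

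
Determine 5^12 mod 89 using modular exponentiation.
Using repeated squaring. 12 = 8 + 4 (binary 1100). Repeated squaring mod 89: 5^1 ≡ 5; 5^2 ≡ 5² = 25 ≡ 25; 5^4 ≡ 25² = 625 ≡ 2; 5^8 ≡ 2² = 4 ≡ 4. Multiply: 5^12 = 5^8 × 5^4 ≡ 4 × 2 (mod 89): 4 × 2 = 8 ≡ 8. So 5^12 ≡ 8 (mod 89).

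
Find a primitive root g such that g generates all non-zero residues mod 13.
p - 1 = 12 has prime divisors 2, 3. h is a primitive root mod 13 iff h^(12/q) ≢ 1 (mod 13) for each such q.
h = 2: 2^6 ≡ 12, 2^4 ≡ 3 (mod 13); none is 1, so 2 has order 12 and is a primitive root.
The smallest primitive root mod 13 is g = 2.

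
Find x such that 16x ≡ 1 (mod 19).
16^(-1) ≡ 6 (mod 19). Verification: 16 × 6 = 96 ≡ 1 (mod 19)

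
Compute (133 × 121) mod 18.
1

(133 × 121) = 16093
16093 mod 18 = 1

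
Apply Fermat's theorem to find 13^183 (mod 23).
By Fermat: 13^{22} ≡ 1 (mod 23). 183 = 8×22 + 7. So 13^{183} ≡ 13^{7} ≡ 9 (mod 23)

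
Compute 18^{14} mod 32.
0

Using successive squaring:
Binary expansion of 14: 1110
Powers of 18 mod 32 (each is the square of the previous):
  18^1 ≡ 18 (mod 32)
  18^2 ≡ 18² = 324 ≡ 4 (mod 32)
  18^4 ≡ 4² = 16 ≡ 16 (mod 32)
  18^8 ≡ 16² = 256 ≡ 0 (mod 32)
14 = 8 + 4 + 2, so 18^14 = 18^8 × 18^4 × 18^2 ≡ 0 × 16 × 4 (mod 32)
Multiplying step by step:
  0 × 16 = 0 ≡ 0 (mod 32)
  0 × 4 = 0 ≡ 0 (mod 32)
Result: 18^14 ≡ 0 (mod 32)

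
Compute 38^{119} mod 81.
41

Using successive squaring:
Binary expansion of 119: 1110111
Powers of 38 mod 81 (each is the square of the previous):
  38^1 ≡ 38 (mod 81)
  38^2 ≡ 38² = 1444 ≡ 67 (mod 81)
  38^4 ≡ 67² = 4489 ≡ 34 (mod 81)
  38^8 ≡ 34² = 1156 ≡ 22 (mod 81)
  38^16 ≡ 22² = 484 ≡ 79 (mod 81)
  38^32 ≡ 79² = 6241 ≡ 4 (mod 81)
  38^64 ≡ 4² = 16 ≡ 16 (mod 81)
119 = 64 + 32 + 16 + 4 + 2 + 1, so 38^119 = 38^64 × 38^32 × 38^16 × 38^4 × 38^2 × 38^1 ≡ 16 × 4 × 79 × 34 × 67 × 38 (mod 81)
Multiplying step by step:
  16 × 4 = 64 ≡ 64 (mod 81)
  64 × 79 = 5056 ≡ 34 (mod 81)
  34 × 34 = 1156 ≡ 22 (mod 81)
  22 × 67 = 1474 ≡ 16 (mod 81)
  16 × 38 = 608 ≡ 41 (mod 81)
Result: 38^119 ≡ 41 (mod 81)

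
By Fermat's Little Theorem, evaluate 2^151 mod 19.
By Fermat: 2^{18} ≡ 1 (mod 19). 151 = 8×18 + 7. So 2^{151} ≡ 2^{7} ≡ 14 (mod 19)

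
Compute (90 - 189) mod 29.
17

(90 - 189) = -99
-99 mod 29 = 17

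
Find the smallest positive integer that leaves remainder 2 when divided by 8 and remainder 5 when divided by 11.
M = 8 × 11 = 88. M₁ = 11, y₁ ≡ 3 (mod 8). M₂ = 8, y₂ ≡ 7 (mod 11). m = 2×11×3 + 5×8×7 ≡ 82 (mod 88). The smallest positive such number is 82.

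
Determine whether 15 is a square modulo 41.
By Euler's criterion: 15^{20} ≡ 40 (mod 41). Since this equals -1 (≡ 40), 15 is not a QR.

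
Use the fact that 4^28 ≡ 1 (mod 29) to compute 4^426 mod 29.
By Fermat: 4^{28} ≡ 1 (mod 29). 426 ≡ 6 (mod 28). So 4^{426} ≡ 4^{6} ≡ 7 (mod 29)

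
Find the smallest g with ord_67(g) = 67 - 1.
p - 1 = 66 has prime divisors 2, 3, 11. h is a primitive root mod 67 iff h^(66/q) ≢ 1 (mod 67) for each such q.
h = 2: 2^33 ≡ 66, 2^22 ≡ 37, 2^6 ≡ 64 (mod 67); none is 1, so 2 has order 66 and is a primitive root.
The smallest primitive root mod 67 is g = 2.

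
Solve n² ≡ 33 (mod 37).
The square roots of 33 mod 37 are 12 and 25. Verify: 12² = 144 ≡ 33 (mod 37)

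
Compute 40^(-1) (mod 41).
40^(-1) ≡ 40 (mod 41). Verification: 40 × 40 = 1600 ≡ 1 (mod 41)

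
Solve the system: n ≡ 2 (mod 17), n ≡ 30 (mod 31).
M = 17 × 31 = 527. M₁ = 31, y₁ ≡ 11 (mod 17). M₂ = 17, y₂ ≡ 11 (mod 31). n = 2×31×11 + 30×17×11 ≡ 495 (mod 527)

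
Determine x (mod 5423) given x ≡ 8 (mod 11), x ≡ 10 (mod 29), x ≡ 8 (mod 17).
3374

Using the Chinese Remainder Theorem:
M = product of moduli = 5423
For equation 1: M_1 = 493, 493 ≡ 9 (mod 11), inverse of 493 mod 11 is 5 (check: 9 × 5 = 45 ≡ 1 (mod 11))
For equation 2: M_2 = 187, 187 ≡ 13 (mod 29), inverse of 187 mod 29 is 9 (check: 13 × 9 = 117 ≡ 1 (mod 29))
For equation 3: M_3 = 319, 319 ≡ 13 (mod 17), inverse of 319 mod 17 is 4 (check: 13 × 4 = 52 ≡ 1 (mod 17))
Combine: x ≡ Σ r_i×M_i×(M_i⁻¹ mod m_i) = 8×493×5 + 10×187×9 + 8×319×4 = 19720 + 16830 + 10208 = 46758
46758 mod 5423 = 3374
x ≡ 3374 (mod 5423)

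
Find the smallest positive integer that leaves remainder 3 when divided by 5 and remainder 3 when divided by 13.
M = 5 × 13 = 65. M₁ = 13, y₁ ≡ 2 (mod 5). M₂ = 5, y₂ ≡ 8 (mod 13). z = 3×13×2 + 3×5×8 ≡ 3 (mod 65). The smallest positive such number is 3.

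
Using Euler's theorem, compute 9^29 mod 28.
By Euler: 9^{12} ≡ 1 (mod 28) since gcd(9, 28) = 1. 29 = 2×12 + 5. So 9^{29} ≡ 9^{5} ≡ 25 (mod 28)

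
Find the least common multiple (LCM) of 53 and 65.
3445

First find GCD(53, 65) using the Euclidean algorithm:
53 = 0 × 65 + 53
65 = 1 × 53 + 12
53 = 4 × 12 + 5
12 = 2 × 5 + 2
5 = 2 × 2 + 1
2 = 2 × 1 + 0
GCD(53, 65) = 1

LCM formula: LCM(a, b) = (a × b) / GCD(a, b)
LCM(53, 65) = (53 × 65) / 1
LCM(53, 65) = 3445 / 1
LCM(53, 65) = 3445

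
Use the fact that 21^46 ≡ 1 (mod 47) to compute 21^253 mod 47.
By Fermat: 21^{46} ≡ 1 (mod 47). 253 = 5×46 + 23. So 21^{253} ≡ 21^{23} ≡ 1 (mod 47)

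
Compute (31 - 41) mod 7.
4

(31 - 41) = -10
-10 mod 7 = 4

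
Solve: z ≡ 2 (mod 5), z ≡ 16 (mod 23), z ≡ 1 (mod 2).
M = 5 × 23 × 2 = 230. M₁ = 46, y₁ ≡ 1 (mod 5). M₂ = 10, y₂ ≡ 7 (mod 23). M₃ = 115, y₃ ≡ 1 (mod 2). z = 2×46×1 + 16×10×7 + 1×115×1 ≡ 177 (mod 230)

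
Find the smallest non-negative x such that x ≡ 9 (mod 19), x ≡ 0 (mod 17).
85

Using the Chinese Remainder Theorem:
M = product of moduli = 323
For equation 1: M_1 = 17, 17 ≡ 17 (mod 19), inverse of 17 mod 19 is 9 (check: 17 × 9 = 153 ≡ 1 (mod 19))
For equation 2: M_2 = 19, 19 ≡ 2 (mod 17), inverse of 19 mod 17 is 9 (check: 2 × 9 = 18 ≡ 1 (mod 17))
Combine: x ≡ Σ r_i×M_i×(M_i⁻¹ mod m_i) = 9×17×9 + 0×19×9 = 1377 + 0 = 1377
1377 mod 323 = 85
x ≡ 85 (mod 323)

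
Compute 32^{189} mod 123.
32

Using successive squaring:
Binary expansion of 189: 10111101
Powers of 32 mod 123 (each is the square of the previous):
  32^1 ≡ 32 (mod 123)
  32^2 ≡ 32² = 1024 ≡ 40 (mod 123)
  32^4 ≡ 40² = 1600 ≡ 1 (mod 123)
  32^8 ≡ 1² = 1 ≡ 1 (mod 123)
  32^16 ≡ 1² = 1 ≡ 1 (mod 123)
  32^32 ≡ 1² = 1 ≡ 1 (mod 123)
  32^64 ≡ 1² = 1 ≡ 1 (mod 123)
  32^128 ≡ 1² = 1 ≡ 1 (mod 123)
189 = 128 + 32 + 16 + 8 + 4 + 1, so 32^189 = 32^128 × 32^32 × 32^16 × 32^8 × 32^4 × 32^1 ≡ 1 × 1 × 1 × 1 × 1 × 32 (mod 123)
Multiplying step by step:
  1 × 1 = 1 ≡ 1 (mod 123)
  1 × 1 = 1 ≡ 1 (mod 123)
  1 × 1 = 1 ≡ 1 (mod 123)
  1 × 1 = 1 ≡ 1 (mod 123)
  1 × 32 = 32 ≡ 32 (mod 123)
Result: 32^189 ≡ 32 (mod 123)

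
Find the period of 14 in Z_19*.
Powers of 14 mod 19: 14^1≡14, 14^2≡6, 14^3≡8, 14^4≡17, 14^5≡10, 14^6≡7, 14^7≡3, 14^8≡4, 14^9≡18, 14^10≡5, 14^11≡13, 14^12≡11, 14^13≡2, 14^14≡9, 14^15≡12, 14^16≡16, 14^17≡15, 14^18≡1. Order = 18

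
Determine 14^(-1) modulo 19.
14^(-1) ≡ 15 (mod 19). Verification: 14 × 15 = 210 ≡ 1 (mod 19)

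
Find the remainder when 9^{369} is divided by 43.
By Fermat: 9^{42} ≡ 1 (mod 43). 369 = 8×42 + 33. So 9^{369} ≡ 9^{33} ≡ 16 (mod 43)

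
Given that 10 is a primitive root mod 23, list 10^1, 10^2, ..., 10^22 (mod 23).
g^1, g^2, ..., g^{22} mod 23: {10, 8, 11, 18, 19, 6, 14, 2, 20, 16, 22, 13, 15, 12, 5, 4, 17, 9, 21, 3, 7, 1}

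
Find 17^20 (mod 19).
Using Fermat: 17^{18} ≡ 1 (mod 19). 20 ≡ 2 (mod 18). So 17^{20} ≡ 17^{2} ≡ 4 (mod 19)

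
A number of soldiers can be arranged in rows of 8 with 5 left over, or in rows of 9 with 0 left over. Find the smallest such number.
M = 8 × 9 = 72. M₁ = 9, y₁ ≡ 1 (mod 8). M₂ = 8, y₂ ≡ 8 (mod 9). m = 5×9×1 + 0×8×8 ≡ 45 (mod 72). The smallest positive such number is 45.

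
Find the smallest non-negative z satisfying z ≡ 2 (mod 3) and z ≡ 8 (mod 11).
M = 3 × 11 = 33. M₁ = 11, y₁ ≡ 2 (mod 3). M₂ = 3, y₂ ≡ 4 (mod 11). z = 2×11×2 + 8×3×4 ≡ 8 (mod 33)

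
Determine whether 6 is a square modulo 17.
By Euler's criterion: 6^{8} ≡ 16 (mod 17). Since this equals -1 (≡ 16), 6 is not a QR.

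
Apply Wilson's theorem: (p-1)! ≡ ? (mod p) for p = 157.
By Wilson's theorem, (156)! ≡ -1 ≡ 156 (mod 157)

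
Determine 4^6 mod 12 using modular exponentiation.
6 = 4 + 2 (binary 110). Repeated squaring mod 12: 4^1 ≡ 4; 4^2 ≡ 4² = 16 ≡ 4; 4^4 ≡ 4² = 16 ≡ 4. Multiply: 4^6 = 4^4 × 4^2 ≡ 4 × 4 (mod 12): 4 × 4 = 16 ≡ 4. So 4^6 ≡ 4 (mod 12).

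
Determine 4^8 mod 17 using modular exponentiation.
8 = 8 (binary 1000). Repeated squaring mod 17: 4^1 ≡ 4; 4^2 ≡ 4² = 16 ≡ 16; 4^4 ≡ 16² = 256 ≡ 1; 4^8 ≡ 1² = 1 ≡ 1. So 4^8 ≡ 1 (mod 17).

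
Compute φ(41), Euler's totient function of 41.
40

Prime factorization: 41 = 41
Using the formula φ(n) = n × Π(1 - 1/p) for each prime factor p:
φ(41) = 41 × (1 - 1/41)
φ(41) = 40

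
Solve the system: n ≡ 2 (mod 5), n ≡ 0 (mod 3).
M = 5 × 3 = 15. M₁ = 3, y₁ ≡ 2 (mod 5). M₂ = 5, y₂ ≡ 2 (mod 3). n = 2×3×2 + 0×5×2 ≡ 12 (mod 15)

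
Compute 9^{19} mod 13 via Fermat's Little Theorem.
9

By Fermat's Little Theorem, a^(p-1) ≡ 1 (mod p) for prime p and gcd(a, p) = 1
Here p = 13, so 9^12 ≡ 1 (mod 13)
We can reduce the exponent: 19 mod 12 = 7
So 9^19 ≡ 9^7 (mod 13)
Computing: 9^7 mod 13 = 9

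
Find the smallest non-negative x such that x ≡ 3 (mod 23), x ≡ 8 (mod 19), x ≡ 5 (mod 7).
2763

Using the Chinese Remainder Theorem:
M = product of moduli = 3059
For equation 1: M_1 = 133, 133 ≡ 18 (mod 23), inverse of 133 mod 23 is 9 (check: 18 × 9 = 162 ≡ 1 (mod 23))
For equation 2: M_2 = 161, 161 ≡ 9 (mod 19), inverse of 161 mod 19 is 17 (check: 9 × 17 = 153 ≡ 1 (mod 19))
For equation 3: M_3 = 437, 437 ≡ 3 (mod 7), inverse of 437 mod 7 is 5 (check: 3 × 5 = 15 ≡ 1 (mod 7))
Combine: x ≡ Σ r_i×M_i×(M_i⁻¹ mod m_i) = 3×133×9 + 8×161×17 + 5×437×5 = 3591 + 21896 + 10925 = 36412
36412 mod 3059 = 2763
x ≡ 2763 (mod 3059)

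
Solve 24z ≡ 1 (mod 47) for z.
24^(-1) ≡ 2 (mod 47). Verification: 24 × 2 = 48 ≡ 1 (mod 47)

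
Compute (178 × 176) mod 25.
3

(178 × 176) = 31328
31328 mod 25 = 3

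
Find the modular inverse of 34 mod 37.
34^(-1) ≡ 12 (mod 37). Verification: 34 × 12 = 408 ≡ 1 (mod 37)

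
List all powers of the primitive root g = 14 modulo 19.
g^1, g^2, ..., g^{18} mod 19: {14, 6, 8, 17, 10, 7, 3, 4, 18, 5, 13, 11, 2, 9, 12, 16, 15, 1}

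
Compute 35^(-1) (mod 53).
35^(-1) ≡ 50 (mod 53). Verification: 35 × 50 = 1750 ≡ 1 (mod 53)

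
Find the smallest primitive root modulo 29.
2

A primitive root g modulo p has order p-1 = 28
Prime divisors of 28: [2, 7]
g is a primitive root iff g^(28/q) ≢ 1 (mod 29) for each prime divisor q
Testing small values:
  g = 2: 2^14 ≡ 28, 2^4 ≡ 16 (mod 29) → none is 1, primitive root!
The smallest primitive root is 2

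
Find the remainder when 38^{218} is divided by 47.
By Fermat: 38^{46} ≡ 1 (mod 47). 218 = 4×46 + 34. So 38^{218} ≡ 38^{34} ≡ 16 (mod 47)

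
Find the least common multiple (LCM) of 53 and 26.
1378

First find GCD(53, 26) using the Euclidean algorithm:
53 = 2 × 26 + 1
26 = 26 × 1 + 0
GCD(53, 26) = 1

LCM formula: LCM(a, b) = (a × b) / GCD(a, b)
LCM(53, 26) = (53 × 26) / 1
LCM(53, 26) = 1378 / 1
LCM(53, 26) = 1378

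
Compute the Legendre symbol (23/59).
(23/59) = 23^{29} mod 59 = -1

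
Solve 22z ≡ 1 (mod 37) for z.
22^(-1) ≡ 32 (mod 37). Verification: 22 × 32 = 704 ≡ 1 (mod 37)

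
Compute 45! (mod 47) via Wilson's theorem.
(46)! = (45)! × (46) ≡ -1 (mod 47). So (45)! ≡ -1 × (46)^(-1) ≡ (-1)×(-1) = 1 (mod 47)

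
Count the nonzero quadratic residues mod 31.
For prime 31, there are (p-1)/2 = (31-1)/2 = 15 quadratic residues (excluding 0).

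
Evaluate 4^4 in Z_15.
4 = 4 (binary 100). Repeated squaring mod 15: 4^1 ≡ 4; 4^2 ≡ 4² = 16 ≡ 1; 4^4 ≡ 1² = 1 ≡ 1. So 4^4 ≡ 1 (mod 15).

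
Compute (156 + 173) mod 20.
9

(156 + 173) = 329
329 mod 20 = 9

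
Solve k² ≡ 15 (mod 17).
The square roots of 15 mod 17 are 7 and 10. Verify: 7² = 49 ≡ 15 (mod 17)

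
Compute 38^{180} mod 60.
16

Using successive squaring:
Binary expansion of 180: 10110100
Powers of 38 mod 60 (each is the square of the previous):
  38^1 ≡ 38 (mod 60)
  38^2 ≡ 38² = 1444 ≡ 4 (mod 60)
  38^4 ≡ 4² = 16 ≡ 16 (mod 60)
  38^8 ≡ 16² = 256 ≡ 16 (mod 60)
  38^16 ≡ 16² = 256 ≡ 16 (mod 60)
  38^32 ≡ 16² = 256 ≡ 16 (mod 60)
  38^64 ≡ 16² = 256 ≡ 16 (mod 60)
  38^128 ≡ 16² = 256 ≡ 16 (mod 60)
180 = 128 + 32 + 16 + 4, so 38^180 = 38^128 × 38^32 × 38^16 × 38^4 ≡ 16 × 16 × 16 × 16 (mod 60)
Multiplying step by step:
  16 × 16 = 256 ≡ 16 (mod 60)
  16 × 16 = 256 ≡ 16 (mod 60)
  16 × 16 = 256 ≡ 16 (mod 60)
Result: 38^180 ≡ 16 (mod 60)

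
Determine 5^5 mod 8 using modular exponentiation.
5 = 4 + 1 (binary 101). Repeated squaring mod 8: 5^1 ≡ 5; 5^2 ≡ 5² = 25 ≡ 1; 5^4 ≡ 1² = 1 ≡ 1. Multiply: 5^5 = 5^4 × 5^1 ≡ 1 × 5 (mod 8): 1 × 5 = 5 ≡ 5. So 5^5 ≡ 5 (mod 8).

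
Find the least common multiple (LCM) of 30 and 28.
420

First find GCD(30, 28) using the Euclidean algorithm:
30 = 1 × 28 + 2
28 = 14 × 2 + 0
GCD(30, 28) = 2

LCM formula: LCM(a, b) = (a × b) / GCD(a, b)
LCM(30, 28) = (30 × 28) / 2
LCM(30, 28) = 840 / 2
LCM(30, 28) = 420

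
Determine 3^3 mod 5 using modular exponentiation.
3 = 2 + 1 (binary 11). Repeated squaring mod 5: 3^1 ≡ 3; 3^2 ≡ 3² = 9 ≡ 4. Multiply: 3^3 = 3^2 × 3^1 ≡ 4 × 3 (mod 5): 4 × 3 = 12 ≡ 2. So 3^3 ≡ 2 (mod 5).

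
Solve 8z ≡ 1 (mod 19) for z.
8^(-1) ≡ 12 (mod 19). Verification: 8 × 12 = 96 ≡ 1 (mod 19)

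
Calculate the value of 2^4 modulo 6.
4 = 4 (binary 100). Repeated squaring mod 6: 2^1 ≡ 2; 2^2 ≡ 2² = 4 ≡ 4; 2^4 ≡ 4² = 16 ≡ 4. So 2^4 ≡ 4 (mod 6).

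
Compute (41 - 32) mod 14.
9

(41 - 32) = 9
9 mod 14 = 9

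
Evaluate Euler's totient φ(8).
4

Prime factorization: 8 = 2^3
Using the formula φ(n) = n × Π(1 - 1/p) for each prime factor p:
φ(8) = 8 × (1 - 1/2)
φ(8) = 4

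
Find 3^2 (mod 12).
2 = 2 (binary 10). Repeated squaring mod 12: 3^1 ≡ 3; 3^2 ≡ 3² = 9 ≡ 9. So 3^2 ≡ 9 (mod 12).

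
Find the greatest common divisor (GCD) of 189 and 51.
3

Using the Euclidean algorithm:
189 = 3 × 51 + 36
51 = 1 × 36 + 15
36 = 2 × 15 + 6
15 = 2 × 6 + 3
6 = 2 × 3 + 0

GCD(189, 51) = 3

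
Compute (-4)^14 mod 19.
Using repeated squaring. (-4) ≡ 15 (mod 19). 14 = 8 + 4 + 2 (binary 1110). Repeated squaring mod 19: 15^1 ≡ 15; 15^2 ≡ 15² = 225 ≡ 16; 15^4 ≡ 16² = 256 ≡ 9; 15^8 ≡ 9² = 81 ≡ 5. Multiply: (-4)^14 ≡ 15^8 × 15^4 × 15^2 ≡ 5 × 9 × 16 (mod 19): 5 × 9 = 45 ≡ 7; 7 × 16 = 112 ≡ 17. So (-4)^14 ≡ 17 (mod 19).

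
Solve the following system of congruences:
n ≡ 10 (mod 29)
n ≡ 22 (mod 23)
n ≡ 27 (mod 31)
7405

Using the Chinese Remainder Theorem:
M = product of moduli = 20677
For equation 1: M_1 = 713, 713 ≡ 17 (mod 29), inverse of 713 mod 29 is 12 (check: 17 × 12 = 204 ≡ 1 (mod 29))
For equation 2: M_2 = 899, 899 ≡ 2 (mod 23), inverse of 899 mod 23 is 12 (check: 2 × 12 = 24 ≡ 1 (mod 23))
For equation 3: M_3 = 667, 667 ≡ 16 (mod 31), inverse of 667 mod 31 is 2 (check: 16 × 2 = 32 ≡ 1 (mod 31))
Combine: n ≡ Σ r_i×M_i×(M_i⁻¹ mod m_i) = 10×713×12 + 22×899×12 + 27×667×2 = 85560 + 237336 + 36018 = 358914
358914 mod 20677 = 7405
n ≡ 7405 (mod 20677)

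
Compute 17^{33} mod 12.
5

Using successive squaring:
Binary expansion of 33: 100001
Powers of 17 mod 12 (each is the square of the previous):
  17^1 ≡ 5 (mod 12)
  17^2 ≡ 5² = 25 ≡ 1 (mod 12)
  17^4 ≡ 1² = 1 ≡ 1 (mod 12)
  17^8 ≡ 1² = 1 ≡ 1 (mod 12)
  17^16 ≡ 1² = 1 ≡ 1 (mod 12)
  17^32 ≡ 1² = 1 ≡ 1 (mod 12)
33 = 32 + 1, so 17^33 = 17^32 × 17^1 ≡ 1 × 5 (mod 12)
Multiplying step by step:
  1 × 5 = 5 ≡ 5 (mod 12)
Result: 17^33 ≡ 5 (mod 12)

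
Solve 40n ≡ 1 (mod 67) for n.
62

Using Extended Euclidean Algorithm:
gcd(40, 67) = 1
Bezout coefficients: 40 × -5 + 67 × 3 = 1
So 40 × -5 ≡ 1 (mod 67)
The inverse is -5 mod 67 = 62
Verification: 40 × 62 = 2480 = 37 × 67 + 1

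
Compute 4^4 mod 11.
4 = 4 (binary 100). Repeated squaring mod 11: 4^1 ≡ 4; 4^2 ≡ 4² = 16 ≡ 5; 4^4 ≡ 5² = 25 ≡ 3. So 4^4 ≡ 3 (mod 11).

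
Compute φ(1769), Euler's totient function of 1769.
1680

Prime factorization: 1769 = 29 × 61
Using the formula φ(n) = n × Π(1 - 1/p) for each prime factor p:
φ(1769) = 1769 × (1 - 1/29) × (1 - 1/61)
φ(1769) = 1680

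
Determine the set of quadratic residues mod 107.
QRs mod 107: {1, 3, 4, 9, 10, 11, 12, 13, 14, 16, 19, 23, 25, 27, 29, 30, 33, 34, 35, 36, 37, 39, 40, 41, 42, 44, 47, 48, 49, 52, 53, 56, 57, 61, 62, 64, 69, 75, 76, 79, 81, 83, 85, 86, 87, 89, 90, 92, 99, 100, 101, 102, 105}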